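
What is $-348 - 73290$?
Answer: $-73638$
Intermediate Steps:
$-348 - 73290 = -73638$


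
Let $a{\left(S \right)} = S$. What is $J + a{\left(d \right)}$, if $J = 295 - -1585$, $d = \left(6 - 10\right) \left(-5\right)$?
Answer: $1900$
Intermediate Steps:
$d = 20$ ($d = \left(-4\right) \left(-5\right) = 20$)
$J = 1880$ ($J = 295 + 1585 = 1880$)
$J + a{\left(d \right)} = 1880 + 20 = 1900$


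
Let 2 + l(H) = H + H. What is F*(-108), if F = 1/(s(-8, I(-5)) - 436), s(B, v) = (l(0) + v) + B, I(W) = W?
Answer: 108/451 ≈ 0.23947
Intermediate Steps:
l(H) = -2 + 2*H (l(H) = -2 + (H + H) = -2 + 2*H)
s(B, v) = -2 + B + v (s(B, v) = ((-2 + 2*0) + v) + B = ((-2 + 0) + v) + B = (-2 + v) + B = -2 + B + v)
F = -1/451 (F = 1/((-2 - 8 - 5) - 436) = 1/(-15 - 436) = 1/(-451) = -1/451 ≈ -0.0022173)
F*(-108) = -1/451*(-108) = 108/451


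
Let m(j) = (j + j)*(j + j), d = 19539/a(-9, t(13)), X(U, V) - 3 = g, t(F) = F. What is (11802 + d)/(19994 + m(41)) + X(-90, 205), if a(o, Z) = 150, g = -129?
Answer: -55908929/445300 ≈ -125.55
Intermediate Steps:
X(U, V) = -126 (X(U, V) = 3 - 129 = -126)
d = 6513/50 (d = 19539/150 = 19539*(1/150) = 6513/50 ≈ 130.26)
m(j) = 4*j**2 (m(j) = (2*j)*(2*j) = 4*j**2)
(11802 + d)/(19994 + m(41)) + X(-90, 205) = (11802 + 6513/50)/(19994 + 4*41**2) - 126 = 596613/(50*(19994 + 4*1681)) - 126 = 596613/(50*(19994 + 6724)) - 126 = (596613/50)/26718 - 126 = (596613/50)*(1/26718) - 126 = 198871/445300 - 126 = -55908929/445300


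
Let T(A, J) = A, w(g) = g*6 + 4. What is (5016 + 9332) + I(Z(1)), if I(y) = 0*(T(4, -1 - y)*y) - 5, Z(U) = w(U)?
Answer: 14343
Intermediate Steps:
w(g) = 4 + 6*g (w(g) = 6*g + 4 = 4 + 6*g)
Z(U) = 4 + 6*U
I(y) = -5 (I(y) = 0*(4*y) - 5 = 0 - 5 = -5)
(5016 + 9332) + I(Z(1)) = (5016 + 9332) - 5 = 14348 - 5 = 14343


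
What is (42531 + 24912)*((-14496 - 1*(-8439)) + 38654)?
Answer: 2198439471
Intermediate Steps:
(42531 + 24912)*((-14496 - 1*(-8439)) + 38654) = 67443*((-14496 + 8439) + 38654) = 67443*(-6057 + 38654) = 67443*32597 = 2198439471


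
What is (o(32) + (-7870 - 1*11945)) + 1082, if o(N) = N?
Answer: -18701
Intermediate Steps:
(o(32) + (-7870 - 1*11945)) + 1082 = (32 + (-7870 - 1*11945)) + 1082 = (32 + (-7870 - 11945)) + 1082 = (32 - 19815) + 1082 = -19783 + 1082 = -18701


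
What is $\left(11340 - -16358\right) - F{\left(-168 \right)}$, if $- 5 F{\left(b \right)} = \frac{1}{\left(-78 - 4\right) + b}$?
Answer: $\frac{34622499}{1250} \approx 27698.0$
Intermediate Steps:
$F{\left(b \right)} = - \frac{1}{5 \left(-82 + b\right)}$ ($F{\left(b \right)} = - \frac{1}{5 \left(\left(-78 - 4\right) + b\right)} = - \frac{1}{5 \left(-82 + b\right)}$)
$\left(11340 - -16358\right) - F{\left(-168 \right)} = \left(11340 - -16358\right) - - \frac{1}{-410 + 5 \left(-168\right)} = \left(11340 + 16358\right) - - \frac{1}{-410 - 840} = 27698 - - \frac{1}{-1250} = 27698 - \left(-1\right) \left(- \frac{1}{1250}\right) = 27698 - \frac{1}{1250} = \frac{34622499}{1250}$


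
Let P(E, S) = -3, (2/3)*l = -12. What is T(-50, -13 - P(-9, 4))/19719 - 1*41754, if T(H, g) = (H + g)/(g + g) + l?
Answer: -274449047/6573 ≈ -41754.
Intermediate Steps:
l = -18 (l = (3/2)*(-12) = -18)
T(H, g) = -18 + (H + g)/(2*g) (T(H, g) = (H + g)/(g + g) - 18 = (H + g)/((2*g)) - 18 = (H + g)*(1/(2*g)) - 18 = (H + g)/(2*g) - 18 = -18 + (H + g)/(2*g))
T(-50, -13 - P(-9, 4))/19719 - 1*41754 = ((-50 - 35*(-13 - 1*(-3)))/(2*(-13 - 1*(-3))))/19719 - 1*41754 = ((-50 - 35*(-13 + 3))/(2*(-13 + 3)))*(1/19719) - 41754 = ((½)*(-50 - 35*(-10))/(-10))*(1/19719) - 41754 = ((½)*(-⅒)*(-50 + 350))*(1/19719) - 41754 = ((½)*(-⅒)*300)*(1/19719) - 41754 = -15*1/19719 - 41754 = -5/6573 - 41754 = -274449047/6573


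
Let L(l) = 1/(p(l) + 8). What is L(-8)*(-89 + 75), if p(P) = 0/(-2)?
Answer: -7/4 ≈ -1.7500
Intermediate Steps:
p(P) = 0 (p(P) = 0*(-1/2) = 0)
L(l) = 1/8 (L(l) = 1/(0 + 8) = 1/8)
L(-8)*(-89 + 75) = (-89 + 75)/8 = (1/8)*(-14) = -7/4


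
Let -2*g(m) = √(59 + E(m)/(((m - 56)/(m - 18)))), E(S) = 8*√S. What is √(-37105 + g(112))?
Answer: √(-7272580 - 14*√7*√(413 + 376*√7))/14 ≈ 192.65*I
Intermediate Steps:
g(m) = -√(59 + 8*√m*(-18 + m)/(-56 + m))/2 (g(m) = -√(59 + (8*√m)/(((m - 56)/(m - 18))))/2 = -√(59 + (8*√m)/(((-56 + m)/(-18 + m))))/2 = -√(59 + (8*√m)*((-18 + m)/(-56 + m)))/2 = -√(59 + 8*√m*(-18 + m)/(-56 + m))/2)
√(-37105 + g(112)) = √(-37105 - √(-3304 + 59*112 + 8*√112*(-18 + 112))/√(-56 + 112)/2) = √(-37105 - √14*√(-3304 + 6608 + 8*(4*√7)*94)/28/2) = √(-37105 - √14*√(-3304 + 6608 + 3008*√7)/28/2) = √(-37105 - √14*√(3304 + 3008*√7)/28/2) = √(-37105 - √(59 + 376*√7/7)/2)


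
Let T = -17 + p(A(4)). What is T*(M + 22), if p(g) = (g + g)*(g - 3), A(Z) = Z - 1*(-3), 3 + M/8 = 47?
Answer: 14586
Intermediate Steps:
M = 352 (M = -24 + 8*47 = -24 + 376 = 352)
A(Z) = 3 + Z (A(Z) = Z + 3 = 3 + Z)
p(g) = 2*g*(-3 + g) (p(g) = (2*g)*(-3 + g) = 2*g*(-3 + g))
T = 39 (T = -17 + 2*(3 + 4)*(-3 + (3 + 4)) = -17 + 2*7*(-3 + 7) = -17 + 2*7*4 = -17 + 56 = 39)
T*(M + 22) = 39*(352 + 22) = 39*374 = 14586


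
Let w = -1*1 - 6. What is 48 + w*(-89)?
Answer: 671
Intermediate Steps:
w = -7 (w = -1 - 6 = -7)
48 + w*(-89) = 48 - 7*(-89) = 48 + 623 = 671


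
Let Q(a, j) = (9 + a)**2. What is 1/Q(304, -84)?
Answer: 1/97969 ≈ 1.0207e-5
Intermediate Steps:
1/Q(304, -84) = 1/((9 + 304)**2) = 1/(313**2) = 1/97969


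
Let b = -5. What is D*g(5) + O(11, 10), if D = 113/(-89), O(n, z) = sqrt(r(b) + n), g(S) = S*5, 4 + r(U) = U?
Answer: -2825/89 + sqrt(2) ≈ -30.327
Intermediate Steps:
r(U) = -4 + U
g(S) = 5*S
O(n, z) = sqrt(-9 + n) (O(n, z) = sqrt((-4 - 5) + n) = sqrt(-9 + n))
D = -113/89 (D = 113*(-1/89) = -113/89 ≈ -1.2697)
D*g(5) + O(11, 10) = -565*5/89 + sqrt(-9 + 11) = -113/89*25 + sqrt(2) = -2825/89 + sqrt(2)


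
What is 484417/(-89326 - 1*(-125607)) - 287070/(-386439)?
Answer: 65870935911/4673464453 ≈ 14.095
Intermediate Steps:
484417/(-89326 - 1*(-125607)) - 287070/(-386439) = 484417/(-89326 + 125607) - 287070*(-1/386439) = 484417/36281 + 95690/128813 = 65870935911/4673464453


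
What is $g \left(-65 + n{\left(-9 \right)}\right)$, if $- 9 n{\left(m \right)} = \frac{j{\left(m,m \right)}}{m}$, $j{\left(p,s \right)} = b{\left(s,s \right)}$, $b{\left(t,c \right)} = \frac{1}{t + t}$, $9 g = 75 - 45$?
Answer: $- \frac{473855}{2187} \approx -216.67$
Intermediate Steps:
$g = \frac{10}{3}$ ($g = \frac{75 - 45}{9} = \frac{1}{9} \cdot 30 = \frac{10}{3} \approx 3.3333$)
$b{\left(t,c \right)} = \frac{1}{2 t}$
$j{\left(p,s \right)} = \frac{1}{2 s}$
$n{\left(m \right)} = - \frac{1}{18 m^{2}}$ ($n{\left(m \right)} = - \frac{\frac{1}{2 m} \frac{1}{m}}{9} = - \frac{\frac{1}{2} \frac{1}{m^{2}}}{9} = - \frac{1}{18 m^{2}}$)
$g \left(-65 + n{\left(-9 \right)}\right) = \frac{10 \left(-65 - \frac{1}{18 \cdot 81}\right)}{3} = \frac{10 \left(-65 - \frac{1}{1458}\right)}{3} = \frac{10}{3} \left(- \frac{94771}{1458}\right) = - \frac{473855}{2187}$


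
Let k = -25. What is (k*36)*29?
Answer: -26100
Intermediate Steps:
(k*36)*29 = -25*36*29 = -900*29 = -26100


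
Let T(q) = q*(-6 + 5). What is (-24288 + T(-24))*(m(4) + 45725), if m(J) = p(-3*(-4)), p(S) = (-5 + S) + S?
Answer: -1109932416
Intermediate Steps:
p(S) = -5 + 2*S
m(J) = 19 (m(J) = -5 + 2*(-3*(-4)) = -5 + 2*12 = -5 + 24 = 19)
T(q) = -q (T(q) = q*(-1) = -q)
(-24288 + T(-24))*(m(4) + 45725) = (-24288 - 1*(-24))*(19 + 45725) = (-24288 + 24)*45744 = -24264*45744 = -1109932416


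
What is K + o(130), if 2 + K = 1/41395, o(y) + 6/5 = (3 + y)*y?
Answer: 715587087/41395 ≈ 17287.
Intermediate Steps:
o(y) = -6/5 + y*(3 + y) (o(y) = -6/5 + (3 + y)*y = -6/5 + y*(3 + y))
K = -82789/41395 (K = -2 + 1/41395 = -82789/41395 ≈ -2.0000)
K + o(130) = -82789/41395 + (-6/5 + 130² + 3*130) = -82789/41395 + (-6/5 + 16900 + 390) = -82789/41395 + 86444/5 = 715587087/41395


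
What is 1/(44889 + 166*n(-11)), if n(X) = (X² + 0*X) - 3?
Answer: 1/64477 ≈ 1.5509e-5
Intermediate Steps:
n(X) = -3 + X² (n(X) = (X² + 0) - 3 = X² - 3 = -3 + X²)
1/(44889 + 166*n(-11)) = 1/(44889 + 166*(-3 + (-11)²)) = 1/(44889 + 166*(-3 + 121)) = 1/(44889 + 166*118) = 1/(44889 + 19588) = 1/64477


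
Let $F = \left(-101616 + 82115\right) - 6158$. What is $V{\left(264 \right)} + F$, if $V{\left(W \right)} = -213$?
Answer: $-25872$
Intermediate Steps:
$F = -25659$ ($F = -19501 - 6158 = -25659$)
$V{\left(264 \right)} + F = -213 - 25659 = -25872$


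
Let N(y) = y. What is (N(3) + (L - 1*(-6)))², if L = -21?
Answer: 144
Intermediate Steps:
(N(3) + (L - 1*(-6)))² = (3 + (-21 - 1*(-6)))² = (3 + (-21 + 6))² = (3 - 15)² = (-12)² = 144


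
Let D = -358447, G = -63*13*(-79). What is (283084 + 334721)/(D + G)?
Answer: -617805/293746 ≈ -2.1032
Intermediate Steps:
G = 64701 (G = -819*(-79) = 64701)
(283084 + 334721)/(D + G) = (283084 + 334721)/(-358447 + 64701) = 617805/(-293746) = 617805*(-1/293746) = -617805/293746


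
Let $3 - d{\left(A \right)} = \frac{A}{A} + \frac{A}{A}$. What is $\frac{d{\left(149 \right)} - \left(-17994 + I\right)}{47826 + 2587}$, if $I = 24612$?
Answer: $- \frac{6617}{50413} \approx -0.13126$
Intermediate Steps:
$d{\left(A \right)} = 1$ ($d{\left(A \right)} = 3 - \left(\frac{A}{A} + \frac{A}{A}\right) = 3 - \left(1 + 1\right) = 3 - 2 = 1$)
$\frac{d{\left(149 \right)} - \left(-17994 + I\right)}{47826 + 2587} = \frac{1 + \left(17994 - 24612\right)}{47826 + 2587} = \frac{1 + \left(17994 - 24612\right)}{50413} = \left(1 - 6618\right) \frac{1}{50413} = \left(-6617\right) \frac{1}{50413} = - \frac{6617}{50413}$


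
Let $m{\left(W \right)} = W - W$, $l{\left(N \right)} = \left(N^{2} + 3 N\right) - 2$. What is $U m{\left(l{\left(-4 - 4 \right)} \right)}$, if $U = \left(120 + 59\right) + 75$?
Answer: $0$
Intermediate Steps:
$l{\left(N \right)} = -2 + N^{2} + 3 N$
$U = 254$ ($U = 179 + 75 = 254$)
$m{\left(W \right)} = 0$
$U m{\left(l{\left(-4 - 4 \right)} \right)} = 254 \cdot 0 = 0$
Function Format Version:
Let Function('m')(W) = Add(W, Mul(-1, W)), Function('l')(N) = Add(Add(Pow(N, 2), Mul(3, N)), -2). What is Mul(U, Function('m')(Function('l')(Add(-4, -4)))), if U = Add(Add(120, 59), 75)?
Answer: 0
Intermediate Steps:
Function('l')(N) = Add(-2, Pow(N, 2), Mul(3, N))
U = 254 (U = Add(179, 75) = 254)
Function('m')(W) = 0
Mul(U, Function('m')(Function('l')(Add(-4, -4)))) = Mul(254, 0) = 0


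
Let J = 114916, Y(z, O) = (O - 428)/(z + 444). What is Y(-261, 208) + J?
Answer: 21029408/183 ≈ 1.1491e+5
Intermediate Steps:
Y(z, O) = (-428 + O)/(444 + z)
Y(-261, 208) + J = (-428 + 208)/(444 - 261) + 114916 = -220/183 + 114916 = 21029408/183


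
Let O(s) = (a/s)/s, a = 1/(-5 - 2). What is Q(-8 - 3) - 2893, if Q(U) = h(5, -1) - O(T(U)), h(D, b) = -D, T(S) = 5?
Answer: -507149/175 ≈ -2898.0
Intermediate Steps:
a = -1/7 (a = 1/(-7) = -1/7 ≈ -0.14286)
O(s) = -1/(7*s**2) (O(s) = (-1/(7*s))/s = -1/(7*s**2))
Q(U) = -874/175 (Q(U) = -1*5 - (-1)/(7*5**2) = -5 - (-1)/(7*25) = -5 - 1*(-1/175) = -5 + 1/175 = -874/175)
Q(-8 - 3) - 2893 = -874/175 - 2893 = -507149/175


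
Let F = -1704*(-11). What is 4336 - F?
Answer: -14408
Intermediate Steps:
F = 18744
4336 - F = 4336 - 1*18744 = 4336 - 18744 = -14408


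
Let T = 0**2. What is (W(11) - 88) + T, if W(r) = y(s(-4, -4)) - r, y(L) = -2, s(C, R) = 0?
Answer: -101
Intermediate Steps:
T = 0
W(r) = -2 - r
(W(11) - 88) + T = ((-2 - 1*11) - 88) + 0 = ((-2 - 11) - 88) + 0 = (-13 - 88) + 0 = -101 + 0 = -101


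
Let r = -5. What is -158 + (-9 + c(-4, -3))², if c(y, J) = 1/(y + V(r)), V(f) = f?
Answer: -6074/81 ≈ -74.988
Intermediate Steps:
c(y, J) = 1/(-5 + y) (c(y, J) = 1/(y - 5) = 1/(-5 + y))
-158 + (-9 + c(-4, -3))² = -158 + (-9 + 1/(-5 - 4))² = -158 + (-9 + 1/(-9))² = -158 + (-9 - ⅑)² = -158 + (-82/9)² = -158 + 6724/81 = -6074/81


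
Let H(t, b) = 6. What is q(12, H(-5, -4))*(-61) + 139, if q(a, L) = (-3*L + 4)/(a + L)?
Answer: 1678/9 ≈ 186.44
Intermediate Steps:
q(a, L) = (4 - 3*L)/(L + a)
q(12, H(-5, -4))*(-61) + 139 = ((4 - 3*6)/(6 + 12))*(-61) + 139 = ((4 - 18)/18)*(-61) + 139 = ((1/18)*(-14))*(-61) + 139 = -7/9*(-61) + 139 = 427/9 + 139 = 1678/9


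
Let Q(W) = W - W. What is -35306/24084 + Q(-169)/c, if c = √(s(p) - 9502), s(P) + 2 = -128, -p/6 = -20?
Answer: -17653/12042 ≈ -1.4660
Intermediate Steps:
p = 120 (p = -6*(-20) = 120)
s(P) = -130 (s(P) = -2 - 128 = -130)
Q(W) = 0
c = 4*I*√602 (c = √(-130 - 9502) = √(-9632) = 4*I*√602 ≈ 98.143*I)
-35306/24084 + Q(-169)/c = -35306/24084 + 0/((4*I*√602)) = -35306*1/24084 + 0*(-I*√602/2408) = -17653/12042 + 0 = -17653/12042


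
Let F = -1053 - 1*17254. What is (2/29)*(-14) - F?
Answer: 530875/29 ≈ 18306.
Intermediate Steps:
F = -18307 (F = -1053 - 17254 = -18307)
(2/29)*(-14) - F = (2/29)*(-14) - 1*(-18307) = ((1/29)*2)*(-14) + 18307 = (2/29)*(-14) + 18307 = -28/29 + 18307 = 530875/29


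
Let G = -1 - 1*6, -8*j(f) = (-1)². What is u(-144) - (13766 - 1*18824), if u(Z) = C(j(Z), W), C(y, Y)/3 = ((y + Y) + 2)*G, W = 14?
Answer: 37797/8 ≈ 4724.6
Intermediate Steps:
j(f) = -⅛ (j(f) = -⅛*(-1)² = -⅛*1 = -⅛)
G = -7 (G = -1 - 6 = -7)
C(y, Y) = -42 - 21*Y - 21*y (C(y, Y) = 3*(((y + Y) + 2)*(-7)) = 3*(((Y + y) + 2)*(-7)) = 3*((2 + Y + y)*(-7)) = 3*(-14 - 7*Y - 7*y) = -42 - 21*Y - 21*y)
u(Z) = -2667/8 (u(Z) = -42 - 21*14 - 21*(-⅛) = -42 - 294 + 21/8 = -2667/8)
u(-144) - (13766 - 1*18824) = -2667/8 - (13766 - 1*18824) = -2667/8 - (13766 - 18824) = -2667/8 - 1*(-5058) = -2667/8 + 5058 = 37797/8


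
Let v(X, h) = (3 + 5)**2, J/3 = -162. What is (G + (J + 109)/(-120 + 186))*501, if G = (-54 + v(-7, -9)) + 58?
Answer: 686537/22 ≈ 31206.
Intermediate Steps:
J = -486 (J = 3*(-162) = -486)
v(X, h) = 64 (v(X, h) = 8**2 = 64)
G = 68 (G = (-54 + 64) + 58 = 10 + 58 = 68)
(G + (J + 109)/(-120 + 186))*501 = (68 + (-486 + 109)/(-120 + 186))*501 = (68 - 377/66)*501 = (4111/66)*501 = 686537/22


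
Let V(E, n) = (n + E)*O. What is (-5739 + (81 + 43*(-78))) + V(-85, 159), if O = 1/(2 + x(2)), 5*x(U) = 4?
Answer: -62899/7 ≈ -8985.6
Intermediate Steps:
x(U) = ⅘ (x(U) = (⅕)*4 = ⅘)
O = 5/14 (O = 1/(2 + ⅘) = 1/(14/5) = 5/14 ≈ 0.35714)
V(E, n) = 5*E/14 + 5*n/14 (V(E, n) = (n + E)*(5/14) = (E + n)*(5/14) = 5*E/14 + 5*n/14)
(-5739 + (81 + 43*(-78))) + V(-85, 159) = (-5739 + (81 + 43*(-78))) + ((5/14)*(-85) + (5/14)*159) = (-5739 + (81 - 3354)) + (-425/14 + 795/14) = (-5739 - 3273) + 185/7 = -9012 + 185/7 = -62899/7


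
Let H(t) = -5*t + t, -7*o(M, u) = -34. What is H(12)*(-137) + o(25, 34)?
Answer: 46066/7 ≈ 6580.9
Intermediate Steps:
o(M, u) = 34/7 (o(M, u) = -⅐*(-34) = 34/7)
H(t) = -4*t
H(12)*(-137) + o(25, 34) = -4*12*(-137) + 34/7 = -48*(-137) + 34/7 = 6576 + 34/7 = 46066/7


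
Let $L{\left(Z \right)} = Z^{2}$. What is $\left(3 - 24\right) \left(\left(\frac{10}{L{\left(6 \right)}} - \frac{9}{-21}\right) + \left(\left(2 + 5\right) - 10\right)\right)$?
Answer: $\frac{289}{6} \approx 48.167$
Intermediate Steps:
$\left(3 - 24\right) \left(\left(\frac{10}{L{\left(6 \right)}} - \frac{9}{-21}\right) + \left(\left(2 + 5\right) - 10\right)\right) = \left(3 - 24\right) \left(\left(\frac{10}{6^{2}} - \frac{9}{-21}\right) + \left(\left(2 + 5\right) - 10\right)\right) = \left(3 - 24\right) \left(\left(\frac{10}{36} - - \frac{3}{7}\right) + \left(7 - 10\right)\right) = - 21 \left(\left(10 \cdot \frac{1}{36} + \frac{3}{7}\right) - 3\right) = - 21 \left(\left(\frac{5}{18} + \frac{3}{7}\right) - 3\right) = - 21 \left(\frac{89}{126} - 3\right) = \left(-21\right) \left(- \frac{289}{126}\right) = \frac{289}{6}$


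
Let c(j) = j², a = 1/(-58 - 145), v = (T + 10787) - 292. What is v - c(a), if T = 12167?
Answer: 933878357/41209 ≈ 22662.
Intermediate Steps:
v = 22662 (v = (12167 + 10787) - 292 = 22954 - 292 = 22662)
a = -1/203 (a = 1/(-203) = -1/203 ≈ -0.0049261)
v - c(a) = 22662 - (-1/203)² = 22662 - 1*1/41209 = 22662 - 1/41209 = 933878357/41209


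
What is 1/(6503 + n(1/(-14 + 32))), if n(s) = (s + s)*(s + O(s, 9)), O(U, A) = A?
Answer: 162/1053649 ≈ 0.00015375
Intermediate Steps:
n(s) = 2*s*(9 + s) (n(s) = (s + s)*(s + 9) = (2*s)*(9 + s) = 2*s*(9 + s))
1/(6503 + n(1/(-14 + 32))) = 1/(6503 + 2*(9 + 1/(-14 + 32))/(-14 + 32)) = 1/(6503 + 2*(9 + 1/18)/18) = 1/(6503 + 2*(1/18)*(9 + 1/18)) = 1/(6503 + 2*(1/18)*(163/18)) = 1/(6503 + 163/162) = 1/(1053649/162) = 162/1053649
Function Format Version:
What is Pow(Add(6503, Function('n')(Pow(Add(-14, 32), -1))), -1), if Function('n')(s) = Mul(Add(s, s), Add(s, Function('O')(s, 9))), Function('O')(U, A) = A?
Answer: Rational(162, 1053649) ≈ 0.00015375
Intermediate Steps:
Function('n')(s) = Mul(2, s, Add(9, s)) (Function('n')(s) = Mul(Add(s, s), Add(s, 9)) = Mul(Mul(2, s), Add(9, s)) = Mul(2, s, Add(9, s)))
Pow(Add(6503, Function('n')(Pow(Add(-14, 32), -1))), -1) = Pow(Add(6503, Mul(2, Pow(Add(-14, 32), -1), Add(9, Pow(Add(-14, 32), -1)))), -1) = Pow(Add(6503, Mul(2, Pow(18, -1), Add(9, Pow(18, -1)))), -1) = Pow(Add(6503, Mul(2, Rational(1, 18), Add(9, Rational(1, 18)))), -1) = Pow(Add(6503, Mul(2, Rational(1, 18), Rational(163, 18))), -1) = Pow(Add(6503, Rational(163, 162)), -1) = Pow(Rational(1053649, 162), -1) = Rational(162, 1053649)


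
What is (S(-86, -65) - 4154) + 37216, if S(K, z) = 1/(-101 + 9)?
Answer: 3041703/92 ≈ 33062.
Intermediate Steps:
S(K, z) = -1/92 (S(K, z) = 1/(-92) = -1/92)
(S(-86, -65) - 4154) + 37216 = (-1/92 - 4154) + 37216 = -382169/92 + 37216 = 3041703/92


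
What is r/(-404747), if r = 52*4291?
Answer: -31876/57821 ≈ -0.55129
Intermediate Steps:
r = 223132
r/(-404747) = 223132/(-404747) = 223132*(-1/404747) = -31876/57821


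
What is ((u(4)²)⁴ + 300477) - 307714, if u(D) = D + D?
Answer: 16769979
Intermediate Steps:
u(D) = 2*D
((u(4)²)⁴ + 300477) - 307714 = (((2*4)²)⁴ + 300477) - 307714 = ((8²)⁴ + 300477) - 307714 = (64⁴ + 300477) - 307714 = (16777216 + 300477) - 307714 = 17077693 - 307714 = 16769979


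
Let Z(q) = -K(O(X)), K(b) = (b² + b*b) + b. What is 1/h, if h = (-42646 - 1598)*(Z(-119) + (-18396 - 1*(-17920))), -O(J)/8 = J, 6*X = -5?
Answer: 1/25287904 ≈ 3.9545e-8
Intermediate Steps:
X = -⅚ (X = (⅙)*(-5) = -⅚ ≈ -0.83333)
O(J) = -8*J
K(b) = b + 2*b² (K(b) = (b² + b²) + b = 2*b² + b = b + 2*b²)
Z(q) = -860/9 (Z(q) = -(-8*(-⅚))*(1 + 2*(-8*(-⅚))) = -20*(1 + 2*(20/3))/3 = -20*(1 + 40/3)/3 = -20*43/(3*3) = -1*860/9 = -860/9)
h = 25287904 (h = (-42646 - 1598)*(-860/9 + (-18396 - 1*(-17920))) = -44244*(-860/9 + (-18396 + 17920)) = -44244*(-860/9 - 476) = -44244*(-5144/9) = 25287904)
1/h = 1/25287904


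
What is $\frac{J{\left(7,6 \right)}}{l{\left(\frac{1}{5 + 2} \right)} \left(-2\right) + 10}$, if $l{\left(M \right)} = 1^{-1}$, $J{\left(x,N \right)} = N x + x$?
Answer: $\frac{49}{8} \approx 6.125$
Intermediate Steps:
$J{\left(x,N \right)} = x + N x$
$l{\left(M \right)} = 1$
$\frac{J{\left(7,6 \right)}}{l{\left(\frac{1}{5 + 2} \right)} \left(-2\right) + 10} = \frac{7 \left(1 + 6\right)}{1 \left(-2\right) + 10} = \frac{7 \cdot 7}{-2 + 10} = \frac{49}{8}$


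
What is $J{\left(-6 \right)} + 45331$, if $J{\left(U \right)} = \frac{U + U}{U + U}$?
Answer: $45332$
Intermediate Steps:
$J{\left(U \right)} = 1$ ($J{\left(U \right)} = \frac{2 U}{2 U} = 2 U \frac{1}{2 U} = 1$)
$J{\left(-6 \right)} + 45331 = 1 + 45331 = 45332$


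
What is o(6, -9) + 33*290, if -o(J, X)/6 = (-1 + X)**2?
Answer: 8970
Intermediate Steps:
o(J, X) = -6*(-1 + X)**2
o(6, -9) + 33*290 = -6*(-1 - 9)**2 + 33*290 = -6*(-10)**2 + 9570 = -6*100 + 9570 = -600 + 9570 = 8970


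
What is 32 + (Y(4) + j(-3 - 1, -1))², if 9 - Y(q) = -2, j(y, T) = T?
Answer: 132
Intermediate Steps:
Y(q) = 11 (Y(q) = 9 - 1*(-2) = 9 + 2 = 11)
32 + (Y(4) + j(-3 - 1, -1))² = 32 + (11 - 1)² = 32 + 10² = 32 + 100 = 132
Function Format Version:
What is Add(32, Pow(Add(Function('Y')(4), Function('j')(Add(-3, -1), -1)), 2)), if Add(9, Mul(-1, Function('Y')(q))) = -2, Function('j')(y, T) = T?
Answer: 132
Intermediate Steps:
Function('Y')(q) = 11 (Function('Y')(q) = Add(9, Mul(-1, -2)) = Add(9, 2) = 11)
Add(32, Pow(Add(Function('Y')(4), Function('j')(Add(-3, -1), -1)), 2)) = Add(32, Pow(Add(11, -1), 2)) = Add(32, Pow(10, 2)) = Add(32, 100) = 132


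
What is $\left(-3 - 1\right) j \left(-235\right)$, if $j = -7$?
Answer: $-6580$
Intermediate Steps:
$\left(-3 - 1\right) j \left(-235\right) = \left(-3 - 1\right) \left(-7\right) \left(-235\right) = \left(-4\right) \left(-7\right) \left(-235\right) = 28 \left(-235\right) = -6580$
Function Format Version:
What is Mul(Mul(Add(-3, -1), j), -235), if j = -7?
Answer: -6580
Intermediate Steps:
Mul(Mul(Add(-3, -1), j), -235) = Mul(Mul(Add(-3, -1), -7), -235) = Mul(Mul(-4, -7), -235) = Mul(28, -235) = -6580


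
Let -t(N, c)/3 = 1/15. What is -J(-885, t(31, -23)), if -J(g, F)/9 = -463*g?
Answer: 3687795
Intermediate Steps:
t(N, c) = -1/5 (t(N, c) = -3/15 = -3*1/15 = -1/5)
J(g, F) = 4167*g (J(g, F) = -(-4167)*g = 4167*g)
-J(-885, t(31, -23)) = -4167*(-885) = -1*(-3687795) = 3687795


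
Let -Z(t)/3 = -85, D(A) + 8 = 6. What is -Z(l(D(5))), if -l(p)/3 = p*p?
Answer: -255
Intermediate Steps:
D(A) = -2 (D(A) = -8 + 6 = -2)
l(p) = -3*p² (l(p) = -3*p*p = -3*p²)
Z(t) = 255 (Z(t) = -3*(-85) = 255)
-Z(l(D(5))) = -1*255 = -255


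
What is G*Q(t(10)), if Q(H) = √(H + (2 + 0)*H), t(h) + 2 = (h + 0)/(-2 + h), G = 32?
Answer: 48*I ≈ 48.0*I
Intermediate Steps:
t(h) = -2 + h/(-2 + h) (t(h) = -2 + (h + 0)/(-2 + h) = -2 + h/(-2 + h))
Q(H) = √3*√H (Q(H) = √(H + 2*H) = √(3*H) = √3*√H)
G*Q(t(10)) = 32*(√3*√((4 - 1*10)/(-2 + 10))) = 32*(√3*√((4 - 10)/8)) = 32*(√3*√((⅛)*(-6))) = 32*(√3*√(-¾)) = 32*(√3*(I*√3/2)) = 32*(3*I/2) = 48*I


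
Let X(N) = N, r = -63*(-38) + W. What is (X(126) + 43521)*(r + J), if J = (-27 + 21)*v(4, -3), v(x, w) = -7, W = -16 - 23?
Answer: 104621859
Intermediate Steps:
W = -39
J = 42 (J = (-27 + 21)*(-7) = -6*(-7) = 42)
r = 2355 (r = -63*(-38) - 39 = 2394 - 39 = 2355)
(X(126) + 43521)*(r + J) = (126 + 43521)*(2355 + 42) = 43647*2397 = 104621859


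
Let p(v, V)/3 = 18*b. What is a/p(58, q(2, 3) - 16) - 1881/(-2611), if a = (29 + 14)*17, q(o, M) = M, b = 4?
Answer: 2314937/563976 ≈ 4.1047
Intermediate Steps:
a = 731 (a = 43*17 = 731)
p(v, V) = 216 (p(v, V) = 3*(18*4) = 3*72 = 216)
a/p(58, q(2, 3) - 16) - 1881/(-2611) = 731/216 - 1881/(-2611) = 731*(1/216) - 1881*(-1/2611) = 731/216 + 1881/2611 = 2314937/563976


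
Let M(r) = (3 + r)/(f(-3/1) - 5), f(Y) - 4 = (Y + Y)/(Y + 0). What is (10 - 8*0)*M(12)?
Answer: 150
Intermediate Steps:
f(Y) = 6 (f(Y) = 4 + (Y + Y)/(Y + 0) = 4 + (2*Y)/Y = 4 + 2 = 6)
M(r) = 3 + r (M(r) = (3 + r)/(6 - 5) = (3 + r)/1 = (3 + r)*1 = 3 + r)
(10 - 8*0)*M(12) = (10 - 8*0)*(3 + 12) = (10 + 0)*15 = 10*15 = 150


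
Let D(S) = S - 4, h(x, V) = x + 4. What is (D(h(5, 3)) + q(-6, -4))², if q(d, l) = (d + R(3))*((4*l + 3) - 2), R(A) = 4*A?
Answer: 7225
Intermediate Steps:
h(x, V) = 4 + x
D(S) = -4 + S
q(d, l) = (1 + 4*l)*(12 + d) (q(d, l) = (d + 4*3)*((4*l + 3) - 2) = (d + 12)*((3 + 4*l) - 2) = (12 + d)*(1 + 4*l) = (1 + 4*l)*(12 + d))
(D(h(5, 3)) + q(-6, -4))² = ((-4 + (4 + 5)) + (12 - 6 + 48*(-4) + 4*(-6)*(-4)))² = ((-4 + 9) + (12 - 6 - 192 + 96))² = (5 - 90)² = (-85)² = 7225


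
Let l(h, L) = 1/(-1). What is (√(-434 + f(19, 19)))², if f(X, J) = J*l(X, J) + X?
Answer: -434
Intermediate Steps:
l(h, L) = -1
f(X, J) = X - J (f(X, J) = J*(-1) + X = -J + X = X - J)
(√(-434 + f(19, 19)))² = (√(-434 + (19 - 1*19)))² = (√(-434 + (19 - 19)))² = (√(-434 + 0))² = (√(-434))² = (I*√434)² = -434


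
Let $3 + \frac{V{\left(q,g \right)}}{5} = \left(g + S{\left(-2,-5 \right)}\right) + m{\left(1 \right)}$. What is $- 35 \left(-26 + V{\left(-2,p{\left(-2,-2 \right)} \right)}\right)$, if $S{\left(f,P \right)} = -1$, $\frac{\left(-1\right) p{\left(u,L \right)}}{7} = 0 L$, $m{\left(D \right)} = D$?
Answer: $1435$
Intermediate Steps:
$p{\left(u,L \right)} = 0$ ($p{\left(u,L \right)} = - 7 \cdot 0 L = \left(-7\right) 0 = 0$)
$V{\left(q,g \right)} = -15 + 5 g$ ($V{\left(q,g \right)} = -15 + 5 \left(\left(g - 1\right) + 1\right) = -15 + 5 \left(\left(-1 + g\right) + 1\right) = -15 + 5 g$)
$- 35 \left(-26 + V{\left(-2,p{\left(-2,-2 \right)} \right)}\right) = - 35 \left(-26 + \left(-15 + 5 \cdot 0\right)\right) = - 35 \left(-26 + \left(-15 + 0\right)\right) = - 35 \left(-26 - 15\right) = \left(-35\right) \left(-41\right) = 1435$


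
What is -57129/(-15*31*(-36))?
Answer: -19043/5580 ≈ -3.4127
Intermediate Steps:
-57129/(-15*31*(-36)) = -57129/((-465*(-36))) = -57129/16740 = -57129*1/16740 = -19043/5580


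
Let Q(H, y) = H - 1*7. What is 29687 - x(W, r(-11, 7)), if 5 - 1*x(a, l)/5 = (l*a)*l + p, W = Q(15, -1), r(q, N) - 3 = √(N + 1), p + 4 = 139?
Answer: 31017 + 480*√2 ≈ 31696.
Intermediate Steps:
p = 135 (p = -4 + 139 = 135)
r(q, N) = 3 + √(1 + N) (r(q, N) = 3 + √(N + 1) = 3 + √(1 + N))
Q(H, y) = -7 + H (Q(H, y) = H - 7 = -7 + H)
W = 8 (W = -7 + 15 = 8)
x(a, l) = -650 - 5*a*l² (x(a, l) = 25 - 5*((l*a)*l + 135) = 25 - 5*((a*l)*l + 135) = 25 - 5*(a*l² + 135) = 25 - 5*(135 + a*l²) = 25 + (-675 - 5*a*l²) = -650 - 5*a*l²)
29687 - x(W, r(-11, 7)) = 29687 - (-650 - 5*8*(3 + √(1 + 7))²) = 29687 - (-650 - 5*8*(3 + √8)²) = 29687 - (-650 - 5*8*(3 + 2*√2)²) = 29687 - (-650 - 40*(3 + 2*√2)²) = 29687 + (650 + 40*(3 + 2*√2)²) = 30337 + 40*(3 + 2*√2)²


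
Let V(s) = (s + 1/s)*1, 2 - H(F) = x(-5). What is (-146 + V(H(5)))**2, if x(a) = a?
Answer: 944784/49 ≈ 19281.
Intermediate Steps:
H(F) = 7 (H(F) = 2 - 1*(-5) = 2 + 5 = 7)
V(s) = s + 1/s
(-146 + V(H(5)))**2 = (-146 + (7 + 1/7))**2 = (-146 + 50/7)**2 = (-972/7)**2 = 944784/49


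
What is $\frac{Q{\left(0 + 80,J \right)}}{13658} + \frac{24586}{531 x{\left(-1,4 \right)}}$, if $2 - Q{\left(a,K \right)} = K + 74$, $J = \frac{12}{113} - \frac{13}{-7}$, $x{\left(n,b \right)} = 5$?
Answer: $\frac{265458979333}{28683234090} \approx 9.2549$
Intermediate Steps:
$J = \frac{1553}{791}$ ($J = 12 \cdot \frac{1}{113} - - \frac{13}{7} = \frac{12}{113} + \frac{13}{7} = \frac{1553}{791} \approx 1.9633$)
$Q{\left(a,K \right)} = -72 - K$ ($Q{\left(a,K \right)} = 2 - \left(K + 74\right) = 2 - \left(74 + K\right) = -72 - K$)
$\frac{Q{\left(0 + 80,J \right)}}{13658} + \frac{24586}{531 x{\left(-1,4 \right)}} = \frac{-72 - \frac{1553}{791}}{13658} + \frac{24586}{531 \cdot 5} = \left(-72 - \frac{1553}{791}\right) \frac{1}{13658} + \frac{24586}{2655} = \left(- \frac{58505}{791}\right) \frac{1}{13658} + 24586 \cdot \frac{1}{2655} = - \frac{58505}{10803478} + \frac{24586}{2655} = \frac{265458979333}{28683234090}$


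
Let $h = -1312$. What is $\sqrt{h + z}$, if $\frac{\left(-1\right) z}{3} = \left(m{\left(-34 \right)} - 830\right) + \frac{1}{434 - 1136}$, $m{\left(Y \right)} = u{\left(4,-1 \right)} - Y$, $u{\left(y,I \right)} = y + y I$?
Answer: $\frac{\sqrt{6546410}}{78} \approx 32.802$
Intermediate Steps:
$u{\left(y,I \right)} = y + I y$
$m{\left(Y \right)} = - Y$ ($m{\left(Y \right)} = 4 \left(1 - 1\right) - Y = 4 \cdot 0 - Y = 0 - Y = - Y$)
$z = \frac{558793}{234}$ ($z = - 3 \left(\left(\left(-1\right) \left(-34\right) - 830\right) + \frac{1}{434 - 1136}\right) = - 3 \left(\left(34 - 830\right) + \frac{1}{-702}\right) = - 3 \left(-796 - \frac{1}{702}\right) = \left(-3\right) \left(- \frac{558793}{702}\right) = \frac{558793}{234} \approx 2388.0$)
$\sqrt{h + z} = \sqrt{-1312 + \frac{558793}{234}} = \sqrt{\frac{251785}{234}} = \frac{\sqrt{6546410}}{78}$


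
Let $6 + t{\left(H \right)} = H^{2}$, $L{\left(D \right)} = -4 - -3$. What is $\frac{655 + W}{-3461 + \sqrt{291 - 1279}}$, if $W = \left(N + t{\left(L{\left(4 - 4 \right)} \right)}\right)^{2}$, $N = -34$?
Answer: $- \frac{443008}{704677} - \frac{256 i \sqrt{247}}{704677} \approx -0.62867 - 0.0057095 i$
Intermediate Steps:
$L{\left(D \right)} = -1$ ($L{\left(D \right)} = -4 + 3 = -1$)
$t{\left(H \right)} = -6 + H^{2}$
$W = 1521$ ($W = \left(-34 - \left(6 - \left(-1\right)^{2}\right)\right)^{2} = \left(-34 + \left(-6 + 1\right)\right)^{2} = \left(-34 - 5\right)^{2} = \left(-39\right)^{2} = 1521$)
$\frac{655 + W}{-3461 + \sqrt{291 - 1279}} = \frac{655 + 1521}{-3461 + \sqrt{291 - 1279}} = \frac{2176}{-3461 + \sqrt{-988}} = \frac{2176}{-3461 + 2 i \sqrt{247}}$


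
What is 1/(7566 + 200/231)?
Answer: 231/1747946 ≈ 0.00013216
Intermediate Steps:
1/(7566 + 200/231) = 1/(1747946/231) = 231/1747946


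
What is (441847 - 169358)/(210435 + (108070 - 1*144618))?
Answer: 38927/24841 ≈ 1.5670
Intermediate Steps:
(441847 - 169358)/(210435 + (108070 - 1*144618)) = 272489/(210435 + (108070 - 144618)) = 272489/(210435 - 36548) = 272489/173887 = 272489*(1/173887) = 38927/24841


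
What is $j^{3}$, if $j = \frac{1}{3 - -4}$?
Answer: $\frac{1}{343} \approx 0.0029155$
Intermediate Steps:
$j = \frac{1}{7}$ ($j = \frac{1}{3 + 4} = \frac{1}{7} \approx 0.14286$)
$j^{3} = \left(\frac{1}{7}\right)^{3} = \frac{1}{343}$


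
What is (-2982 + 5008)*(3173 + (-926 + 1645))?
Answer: 7885192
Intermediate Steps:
(-2982 + 5008)*(3173 + (-926 + 1645)) = 2026*(3173 + 719) = 2026*3892 = 7885192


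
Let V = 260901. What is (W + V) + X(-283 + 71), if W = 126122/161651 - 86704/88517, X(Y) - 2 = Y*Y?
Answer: 4376319531835019/14308861567 ≈ 3.0585e+5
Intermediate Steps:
X(Y) = 2 + Y² (X(Y) = 2 + Y*Y = 2 + Y²)
W = -2851847230/14308861567 (W = 126122*(1/161651) - 86704*1/88517 = 126122/161651 - 86704/88517 = -2851847230/14308861567 ≈ -0.19931)
(W + V) + X(-283 + 71) = (-2851847230/14308861567 + 260901) + (2 + (-283 + 71)²) = 3733193439844637/14308861567 + (2 + (-212)²) = 3733193439844637/14308861567 + (2 + 44944) = 3733193439844637/14308861567 + 44946 = 4376319531835019/14308861567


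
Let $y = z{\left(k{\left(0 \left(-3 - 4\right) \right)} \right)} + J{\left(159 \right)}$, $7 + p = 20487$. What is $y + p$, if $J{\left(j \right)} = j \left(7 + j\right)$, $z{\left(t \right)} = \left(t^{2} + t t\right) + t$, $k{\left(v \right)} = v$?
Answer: $46874$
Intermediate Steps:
$z{\left(t \right)} = t + 2 t^{2}$ ($z{\left(t \right)} = \left(t^{2} + t^{2}\right) + t = 2 t^{2} + t = t + 2 t^{2}$)
$p = 20480$ ($p = -7 + 20487 = 20480$)
$y = 26394$ ($y = 0 \left(-3 - 4\right) \left(1 + 2 \cdot 0 \left(-3 - 4\right)\right) + 159 \left(7 + 159\right) = 0 \left(-7\right) \left(1 + 2 \cdot 0 \left(-7\right)\right) + 159 \cdot 166 = 0 \left(1 + 2 \cdot 0\right) + 26394 = 0 \left(1 + 0\right) + 26394 = 0 \cdot 1 + 26394 = 0 + 26394 = 26394$)
$y + p = 26394 + 20480 = 46874$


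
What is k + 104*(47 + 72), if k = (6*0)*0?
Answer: 12376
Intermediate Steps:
k = 0 (k = 0*0 = 0)
k + 104*(47 + 72) = 0 + 104*(47 + 72) = 0 + 104*119 = 0 + 12376 = 12376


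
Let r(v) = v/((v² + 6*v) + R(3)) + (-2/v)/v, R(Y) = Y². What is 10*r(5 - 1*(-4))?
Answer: 245/648 ≈ 0.37809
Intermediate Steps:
r(v) = -2/v² + v/(9 + v² + 6*v) (r(v) = v/((v² + 6*v) + 3²) + (-2/v)/v = v/((v² + 6*v) + 9) - 2/v² = v/(9 + v² + 6*v) - 2/v² = -2/v² + v/(9 + v² + 6*v))
10*r(5 - 1*(-4)) = 10*((-18 + (5 - 1*(-4))³ - 12*(5 - 1*(-4)) - 2*(5 - 1*(-4))²)/((5 - 1*(-4))²*(9 + (5 - 1*(-4))² + 6*(5 - 1*(-4))))) = 10*((-18 + (5 + 4)³ - 12*(5 + 4) - 2*(5 + 4)²)/((5 + 4)²*(9 + (5 + 4)² + 6*(5 + 4)))) = 10*((-18 + 9³ - 12*9 - 2*9²)/(9²*(9 + 9² + 6*9))) = 10*((-18 + 729 - 108 - 2*81)/(81*(9 + 81 + 54))) = 10*((1/81)*(-18 + 729 - 108 - 162)/144) = 10*((1/81)*(1/144)*441) = 10*(49/1296) = 245/648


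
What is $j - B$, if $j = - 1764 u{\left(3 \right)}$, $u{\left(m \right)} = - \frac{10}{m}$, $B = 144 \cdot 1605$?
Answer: $-225240$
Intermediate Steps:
$B = 231120$
$j = 5880$ ($j = - 1764 \left(- \frac{10}{3}\right) = - 1764 \left(\left(-10\right) \frac{1}{3}\right) = \left(-1764\right) \left(- \frac{10}{3}\right) = 5880$)
$j - B = 5880 - 231120 = -225240$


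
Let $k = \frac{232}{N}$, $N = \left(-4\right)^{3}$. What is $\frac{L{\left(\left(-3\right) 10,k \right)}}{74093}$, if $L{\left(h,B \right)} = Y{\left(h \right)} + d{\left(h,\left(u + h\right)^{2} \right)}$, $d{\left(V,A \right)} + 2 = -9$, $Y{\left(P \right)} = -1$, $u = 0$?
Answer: $- \frac{12}{74093} \approx -0.00016196$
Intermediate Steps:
$N = -64$
$d{\left(V,A \right)} = -11$ ($d{\left(V,A \right)} = -2 - 9 = -11$)
$k = - \frac{29}{8}$ ($k = \frac{232}{-64} = 232 \left(- \frac{1}{64}\right) = - \frac{29}{8} \approx -3.625$)
$L{\left(h,B \right)} = -12$ ($L{\left(h,B \right)} = -1 - 11 = -12$)
$\frac{L{\left(\left(-3\right) 10,k \right)}}{74093} = - \frac{12}{74093}$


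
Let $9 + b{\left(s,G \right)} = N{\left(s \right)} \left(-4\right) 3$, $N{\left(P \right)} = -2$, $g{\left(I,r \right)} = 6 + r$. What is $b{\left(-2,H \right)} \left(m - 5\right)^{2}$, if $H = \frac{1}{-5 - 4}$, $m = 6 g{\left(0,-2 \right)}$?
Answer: $5415$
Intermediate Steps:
$m = 24$ ($m = 6 \left(6 - 2\right) = 6 \cdot 4 = 24$)
$H = - \frac{1}{9}$ ($H = \frac{1}{-9} = - \frac{1}{9} \approx -0.11111$)
$b{\left(s,G \right)} = 15$ ($b{\left(s,G \right)} = -9 + \left(-2\right) \left(-4\right) 3 = -9 + 8 \cdot 3 = -9 + 24 = 15$)
$b{\left(-2,H \right)} \left(m - 5\right)^{2} = 15 \left(24 - 5\right)^{2} = 15 \cdot 19^{2} = 15 \cdot 361 = 5415$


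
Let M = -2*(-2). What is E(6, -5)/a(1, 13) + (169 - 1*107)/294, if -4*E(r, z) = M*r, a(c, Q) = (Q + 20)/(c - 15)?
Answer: 4457/1617 ≈ 2.7563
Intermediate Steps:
M = 4
a(c, Q) = (20 + Q)/(-15 + c)
E(r, z) = -r
E(6, -5)/a(1, 13) + (169 - 1*107)/294 = (-1*6)/(((20 + 13)/(-15 + 1))) + (169 - 1*107)/294 = -6/(33/(-14)) + (169 - 107)*(1/294) = -6/((-1/14*33)) + 62*(1/294) = -6/(-33/14) + 31/147 = -6*(-14/33) + 31/147 = 28/11 + 31/147 = 4457/1617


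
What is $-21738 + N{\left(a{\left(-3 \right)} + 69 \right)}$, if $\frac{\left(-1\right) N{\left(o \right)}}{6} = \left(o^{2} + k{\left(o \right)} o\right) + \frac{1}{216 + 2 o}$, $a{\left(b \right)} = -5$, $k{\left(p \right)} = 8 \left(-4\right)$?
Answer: $- \frac{5852475}{172} \approx -34026.0$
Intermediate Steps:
$k{\left(p \right)} = -32$
$N{\left(o \right)} = - 6 o^{2} - \frac{6}{216 + 2 o} + 192 o$ ($N{\left(o \right)} = - 6 \left(\left(o^{2} - 32 o\right) + \frac{1}{216 + 2 o}\right) = - 6 \left(o^{2} + \frac{1}{216 + 2 o} - 32 o\right) = - 6 o^{2} - \frac{6}{216 + 2 o} + 192 o$)
$-21738 + N{\left(a{\left(-3 \right)} + 69 \right)} = -21738 + \frac{3 \left(-1 - 152 \left(-5 + 69\right)^{2} - 2 \left(-5 + 69\right)^{3} + 6912 \left(-5 + 69\right)\right)}{108 + \left(-5 + 69\right)} = -21738 + \frac{3 \left(-1 - 152 \cdot 64^{2} - 2 \cdot 64^{3} + 6912 \cdot 64\right)}{108 + 64} = -21738 + \frac{3 \left(-1 - 622592 - 524288 + 442368\right)}{172} = -21738 + 3 \cdot \frac{1}{172} \left(-1 - 622592 - 524288 + 442368\right) = -21738 + 3 \cdot \frac{1}{172} \left(-704513\right) = -21738 - \frac{2113539}{172} = - \frac{5852475}{172}$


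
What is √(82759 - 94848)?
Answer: I*√12089 ≈ 109.95*I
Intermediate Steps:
√(82759 - 94848) = √(-12089) = I*√12089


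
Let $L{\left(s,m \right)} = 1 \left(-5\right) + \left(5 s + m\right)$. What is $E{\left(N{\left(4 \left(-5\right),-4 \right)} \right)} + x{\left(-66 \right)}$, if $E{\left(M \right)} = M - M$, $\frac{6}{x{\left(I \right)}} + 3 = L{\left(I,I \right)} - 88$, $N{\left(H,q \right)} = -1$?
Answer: $- \frac{1}{82} \approx -0.012195$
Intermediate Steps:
$L{\left(s,m \right)} = -5 + m + 5 s$ ($L{\left(s,m \right)} = -5 + \left(m + 5 s\right) = -5 + m + 5 s$)
$x{\left(I \right)} = \frac{6}{-96 + 6 I}$ ($x{\left(I \right)} = \frac{6}{-3 + \left(\left(-5 + I + 5 I\right) - 88\right)} = \frac{6}{-3 + \left(\left(-5 + 6 I\right) - 88\right)} = \frac{6}{-3 + \left(-93 + 6 I\right)} = \frac{6}{-96 + 6 I}$)
$E{\left(M \right)} = 0$
$E{\left(N{\left(4 \left(-5\right),-4 \right)} \right)} + x{\left(-66 \right)} = 0 + \frac{1}{-16 - 66} = 0 + \frac{1}{-82} = 0 - \frac{1}{82} = - \frac{1}{82}$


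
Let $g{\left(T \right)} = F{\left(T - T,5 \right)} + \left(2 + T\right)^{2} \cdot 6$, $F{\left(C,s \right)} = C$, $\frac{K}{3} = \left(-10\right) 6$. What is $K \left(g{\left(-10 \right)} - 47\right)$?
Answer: $-60660$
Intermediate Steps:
$K = -180$ ($K = 3 \left(\left(-10\right) 6\right) = 3 \left(-60\right) = -180$)
$g{\left(T \right)} = 6 \left(2 + T\right)^{2}$ ($g{\left(T \right)} = \left(T - T\right) + \left(2 + T\right)^{2} \cdot 6 = 0 + 6 \left(2 + T\right)^{2} = 6 \left(2 + T\right)^{2}$)
$K \left(g{\left(-10 \right)} - 47\right) = - 180 \left(6 \left(2 - 10\right)^{2} - 47\right) = - 180 \left(6 \left(-8\right)^{2} - 47\right) = - 180 \left(6 \cdot 64 - 47\right) = - 180 \left(384 - 47\right) = \left(-180\right) 337 = -60660$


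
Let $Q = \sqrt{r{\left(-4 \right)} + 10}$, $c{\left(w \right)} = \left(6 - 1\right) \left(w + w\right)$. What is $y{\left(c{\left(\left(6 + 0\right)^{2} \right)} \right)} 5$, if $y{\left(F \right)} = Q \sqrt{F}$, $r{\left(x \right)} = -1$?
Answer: $90 \sqrt{10} \approx 284.6$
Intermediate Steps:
$c{\left(w \right)} = 10 w$ ($c{\left(w \right)} = 5 \cdot 2 w = 10 w$)
$Q = 3$ ($Q = \sqrt{-1 + 10} = \sqrt{9} = 3$)
$y{\left(F \right)} = 3 \sqrt{F}$
$y{\left(c{\left(\left(6 + 0\right)^{2} \right)} \right)} 5 = 3 \sqrt{10 \left(6 + 0\right)^{2}} \cdot 5 = 3 \sqrt{10 \cdot 6^{2}} \cdot 5 = 3 \sqrt{10 \cdot 36} \cdot 5 = 3 \sqrt{360} \cdot 5 = 3 \cdot 6 \sqrt{10} \cdot 5 = 18 \sqrt{10} \cdot 5 = 90 \sqrt{10}$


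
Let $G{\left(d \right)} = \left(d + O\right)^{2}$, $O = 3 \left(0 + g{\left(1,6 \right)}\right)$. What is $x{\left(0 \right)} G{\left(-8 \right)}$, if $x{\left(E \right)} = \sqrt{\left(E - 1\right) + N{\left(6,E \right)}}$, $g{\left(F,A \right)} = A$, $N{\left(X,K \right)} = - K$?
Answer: $100 i \approx 100.0 i$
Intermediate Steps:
$O = 18$ ($O = 3 \left(0 + 6\right) = 3 \cdot 6 = 18$)
$x{\left(E \right)} = i$ ($x{\left(E \right)} = \sqrt{\left(E - 1\right) - E} = \sqrt{\left(-1 + E\right) - E} = \sqrt{-1} = i$)
$G{\left(d \right)} = \left(18 + d\right)^{2}$ ($G{\left(d \right)} = \left(d + 18\right)^{2} = \left(18 + d\right)^{2}$)
$x{\left(0 \right)} G{\left(-8 \right)} = i \left(18 - 8\right)^{2} = i 10^{2} = i 100 = 100 i$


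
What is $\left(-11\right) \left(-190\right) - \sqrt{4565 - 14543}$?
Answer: $2090 - i \sqrt{9978} \approx 2090.0 - 99.89 i$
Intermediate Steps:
$\left(-11\right) \left(-190\right) - \sqrt{4565 - 14543} = 2090 - \sqrt{-9978} = 2090 - i \sqrt{9978}$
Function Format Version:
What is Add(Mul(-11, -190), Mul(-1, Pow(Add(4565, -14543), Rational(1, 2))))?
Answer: Add(2090, Mul(-1, I, Pow(9978, Rational(1, 2)))) ≈ Add(2090.0, Mul(-99.890, I))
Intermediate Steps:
Add(Mul(-11, -190), Mul(-1, Pow(Add(4565, -14543), Rational(1, 2)))) = Add(2090, Mul(-1, Pow(-9978, Rational(1, 2)))) = Add(2090, Mul(-1, Mul(I, Pow(9978, Rational(1, 2))))) = Add(2090, Mul(-1, I, Pow(9978, Rational(1, 2))))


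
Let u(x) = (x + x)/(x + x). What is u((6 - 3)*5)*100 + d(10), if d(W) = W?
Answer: 110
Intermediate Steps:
u(x) = 1 (u(x) = (2*x)/((2*x)) = (2*x)*(1/(2*x)) = 1)
u((6 - 3)*5)*100 + d(10) = 1*100 + 10 = 100 + 10 = 110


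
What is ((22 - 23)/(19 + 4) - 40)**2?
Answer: 848241/529 ≈ 1603.5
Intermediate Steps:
((22 - 23)/(19 + 4) - 40)**2 = (-1/23 - 40)**2 = (-921/23)**2 = 848241/529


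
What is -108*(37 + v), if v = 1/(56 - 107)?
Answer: -67896/17 ≈ -3993.9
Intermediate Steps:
v = -1/51 (v = 1/(-51) = -1/51 ≈ -0.019608)
-108*(37 + v) = -108*(37 - 1/51) = -108*1886/51 = -67896/17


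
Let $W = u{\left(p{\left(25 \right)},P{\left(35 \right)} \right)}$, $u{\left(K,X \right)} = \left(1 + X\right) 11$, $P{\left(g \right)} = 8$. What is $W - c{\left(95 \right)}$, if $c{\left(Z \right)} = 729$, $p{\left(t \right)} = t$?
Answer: $-630$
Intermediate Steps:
$u{\left(K,X \right)} = 11 + 11 X$
$W = 99$ ($W = 11 + 11 \cdot 8 = 11 + 88 = 99$)
$W - c{\left(95 \right)} = 99 - 729 = -630$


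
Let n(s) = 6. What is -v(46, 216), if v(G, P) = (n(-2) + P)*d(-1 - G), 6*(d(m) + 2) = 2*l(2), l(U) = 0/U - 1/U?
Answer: 481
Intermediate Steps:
l(U) = -1/U (l(U) = 0 - 1/U = -1/U)
d(m) = -13/6 (d(m) = -2 + (2*(-1/2))/6 = -2 + (2*(-1*½))/6 = -2 + (2*(-½))/6 = -2 + (⅙)*(-1) = -2 - ⅙ = -13/6)
v(G, P) = -13 - 13*P/6 (v(G, P) = (6 + P)*(-13/6) = -13 - 13*P/6)
-v(46, 216) = -(-13 - 13/6*216) = -(-13 - 468) = -1*(-481) = 481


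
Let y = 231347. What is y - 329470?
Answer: -98123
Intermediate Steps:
y - 329470 = 231347 - 329470 = -98123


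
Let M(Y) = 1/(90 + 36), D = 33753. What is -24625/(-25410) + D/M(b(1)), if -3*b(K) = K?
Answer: 21613130921/5082 ≈ 4.2529e+6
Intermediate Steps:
b(K) = -K/3
M(Y) = 1/126
-24625/(-25410) + D/M(b(1)) = -24625/(-25410) + 33753/(1/126) = -24625*(-1/25410) + 33753*126 = 4925/5082 + 4252878 = 21613130921/5082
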